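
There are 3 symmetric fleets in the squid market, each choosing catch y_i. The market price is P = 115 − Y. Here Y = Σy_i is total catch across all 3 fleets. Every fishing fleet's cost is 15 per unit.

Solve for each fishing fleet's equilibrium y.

25

A representative fishing fleet's profit is π_i = y_i(115 − Y) − 15y_i, with Y = y_i + Σ_{j≠i} y_j.
First-order condition: 100 − 2y_i − Σ_{j≠i} y_j = 0.
With identical fishing fleets, set every y_j = y: then 100 − 2y − 2y = 0, i.e. y = 100/4 = 25.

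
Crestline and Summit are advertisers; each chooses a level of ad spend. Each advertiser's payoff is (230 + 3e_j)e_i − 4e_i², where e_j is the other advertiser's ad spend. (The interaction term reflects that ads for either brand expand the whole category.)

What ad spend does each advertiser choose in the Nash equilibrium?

46

Crestline's payoff is (230 + 3e_S)e_C − 4e_C².
∂π/∂e_C = 230 + 3e_S − 8e_C = 0, so e_C = 28.75 + 0.375e_S.
By symmetry e_S = e_C; substituting into the reaction function, 0.625e_C = 28.75 and e_C = 46.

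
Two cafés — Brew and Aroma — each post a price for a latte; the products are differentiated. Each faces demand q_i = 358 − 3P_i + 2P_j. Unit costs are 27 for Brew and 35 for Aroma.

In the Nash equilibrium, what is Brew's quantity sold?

252.75

Brew's profit: π = (P_{Brew} − 27)(358 − 3P_{Brew} + 2P_{Aroma}).
∂π/∂P_{Brew} = 439 − 6P_{Brew} + 2P_{Aroma} = 0 ⇒ P_{Brew} = 439/6 + (1/3)P_{Aroma}.
Similarly P_{Aroma} = 463/6 + (1/3)P_{Brew}.
Substituting the second reaction function into the first: P_{Brew} = 439/6 + (1/3)(463/6 + (1/3)P_{Brew}), which gives (8/9)P_{Brew} = 890/9 ⇒ P_{Brew} = 111.25.
Then P_{Aroma} = 463/6 + (1/3)·111.25 = 114.25.
q_{Brew} = 358 − 3·111.25 + 2·114.25 = 252.75.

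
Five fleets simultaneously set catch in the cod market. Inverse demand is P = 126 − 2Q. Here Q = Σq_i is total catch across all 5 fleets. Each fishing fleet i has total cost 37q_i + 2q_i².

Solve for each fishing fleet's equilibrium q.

A representative fishing fleet's profit is π_i = q_i(126 − 2Q) − 37q_i − 2q_i², with Q = q_i + Σ_{j≠i} q_j.
First-order condition: 89 − 8q_i − 2Σ_{j≠i} q_j = 0.
With identical fishing fleets, set every q_j = q: then 89 − 8q − 8q = 0, i.e. q = 89/16 = 5.5625.

5.5625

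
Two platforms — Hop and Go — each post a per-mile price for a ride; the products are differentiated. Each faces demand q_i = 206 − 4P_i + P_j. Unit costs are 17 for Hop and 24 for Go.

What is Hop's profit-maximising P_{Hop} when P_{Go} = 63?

Hop's profit: π = (P_{Hop} − 17)(206 − 4P_{Hop} + P_{Go}).
∂π/∂P_{Hop} = 274 − 8P_{Hop} + P_{Go} = 0 ⇒ P_{Hop} = 34.25 + 0.125P_{Go}.
At P_{Go} = 63: P_{Hop} = 34.25 + 0.125·63 = 42.125.

42.125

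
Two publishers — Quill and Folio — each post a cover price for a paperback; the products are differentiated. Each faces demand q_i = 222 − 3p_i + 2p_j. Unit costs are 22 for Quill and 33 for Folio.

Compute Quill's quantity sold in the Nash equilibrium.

156.1875

Quill's profit: π = (p_{Quill} − 22)(222 − 3p_{Quill} + 2p_{Folio}).
∂π/∂p_{Quill} = 288 − 6p_{Quill} + 2p_{Folio} = 0 ⇒ p_{Quill} = 48 + (1/3)p_{Folio}.
Similarly p_{Folio} = 53.5 + (1/3)p_{Quill}.
Plugging p_{Folio} into Quill's best response: p_{Quill} = 48 + (1/3)(53.5 + (1/3)p_{Quill}) ⇒ (8/9)p_{Quill} = 395/6, so p_{Quill} = 74.0625.
Then p_{Folio} = 53.5 + (1/3)·74.0625 = 78.1875.
q_{Quill} = 222 − 3·74.0625 + 2·78.1875 = 156.1875.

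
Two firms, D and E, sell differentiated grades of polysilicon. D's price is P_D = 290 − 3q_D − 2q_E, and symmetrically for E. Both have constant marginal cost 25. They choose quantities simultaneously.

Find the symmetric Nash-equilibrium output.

33.125

Firm D's profit: π = q_D(290 − 3q_D − 2q_E) − 25q_D.
∂π/∂q_D = 265 − 6q_D − 2q_E = 0 ⇒ q_D = 265/6 − (1/3)q_E.
By symmetry q_E = q_D; substituting into the reaction function, (4/3)q_D = 265/6 and q_D = 33.125.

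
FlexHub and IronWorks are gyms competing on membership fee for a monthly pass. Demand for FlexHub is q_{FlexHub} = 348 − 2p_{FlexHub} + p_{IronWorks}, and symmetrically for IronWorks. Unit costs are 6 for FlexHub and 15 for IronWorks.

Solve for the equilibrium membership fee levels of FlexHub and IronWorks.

121.2, 124.8

FlexHub's profit: π = (p_{FlexHub} − 6)(348 − 2p_{FlexHub} + p_{IronWorks}).
∂π/∂p_{FlexHub} = 360 − 4p_{FlexHub} + p_{IronWorks} = 0 ⇒ p_{FlexHub} = 90 + 0.25p_{IronWorks}.
Similarly p_{IronWorks} = 94.5 + 0.25p_{FlexHub}.
Plugging p_{IronWorks} into FlexHub's best response: p_{FlexHub} = 90 + 0.25(94.5 + 0.25p_{FlexHub}) ⇒ 0.9375p_{FlexHub} = 113.625, so p_{FlexHub} = 121.2.
Then p_{IronWorks} = 94.5 + 0.25·121.2 = 124.8.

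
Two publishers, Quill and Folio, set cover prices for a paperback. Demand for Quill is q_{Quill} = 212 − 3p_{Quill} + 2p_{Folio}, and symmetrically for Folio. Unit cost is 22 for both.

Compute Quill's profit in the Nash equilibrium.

6768.75

Quill's profit: π = (p_{Quill} − 22)(212 − 3p_{Quill} + 2p_{Folio}).
∂π/∂p_{Quill} = 278 − 6p_{Quill} + 2p_{Folio} = 0 ⇒ p_{Quill} = 139/3 + (1/3)p_{Folio}.
By symmetry p_{Folio} = p_{Quill}; substituting into the reaction function, (2/3)p_{Quill} = 139/3 and p_{Quill} = 69.5.
q_{Quill} = 212 − 3·69.5 + 2·69.5 = 142.5.
Profit = (69.5 − 22)·142.5 = 6768.75.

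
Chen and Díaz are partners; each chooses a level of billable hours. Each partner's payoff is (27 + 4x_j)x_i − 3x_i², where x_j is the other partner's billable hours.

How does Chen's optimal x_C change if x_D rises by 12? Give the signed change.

Chen's payoff is (27 + 4x_D)x_C − 3x_C².
∂π/∂x_C = 27 + 4x_D − 6x_C = 0, so x_C = 4.5 + (2/3)x_D.
The reaction-function slope is 2/3, so a 12-unit rise in x_D moves x_C by 2/3 × 12 = 8. Chen's best response rises — the actions are strategic complements.

8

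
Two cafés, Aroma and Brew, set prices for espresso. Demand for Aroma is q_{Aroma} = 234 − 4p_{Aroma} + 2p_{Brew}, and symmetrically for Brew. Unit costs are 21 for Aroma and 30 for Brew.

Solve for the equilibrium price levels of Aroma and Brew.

54.2, 57.8

Aroma's profit: π = (p_{Aroma} − 21)(234 − 4p_{Aroma} + 2p_{Brew}).
∂π/∂p_{Aroma} = 318 − 8p_{Aroma} + 2p_{Brew} = 0 ⇒ p_{Aroma} = 39.75 + 0.25p_{Brew}.
Similarly p_{Brew} = 44.25 + 0.25p_{Aroma}.
Substituting the second reaction function into the first: p_{Aroma} = 39.75 + 0.25(44.25 + 0.25p_{Aroma}), which gives 0.9375p_{Aroma} = 50.8125 ⇒ p_{Aroma} = 54.2.
Then p_{Brew} = 44.25 + 0.25·54.2 = 57.8.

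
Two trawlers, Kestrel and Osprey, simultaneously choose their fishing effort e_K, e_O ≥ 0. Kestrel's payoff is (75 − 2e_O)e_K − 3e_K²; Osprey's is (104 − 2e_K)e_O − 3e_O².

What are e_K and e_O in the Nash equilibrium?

Expanding Kestrel's payoff: 75e_K − 2e_Oe_K − 3e_K².
∂π/∂e_K = 75 − 2e_O − 6e_K = 0, so e_K = 12.5 − (1/3)e_O.
Likewise for Osprey: e_O = 52/3 − (1/3)e_K.
Solving the two reaction functions simultaneously: (1 − (−1/3)(−1/3))e_K = 12.5 − (1/3)·(52/3), so (8/9)e_K = 121/18 and e_K = 7.5625.
Then e_O = 52/3 − (1/3)·7.5625 = 14.8125.

7.5625, 14.8125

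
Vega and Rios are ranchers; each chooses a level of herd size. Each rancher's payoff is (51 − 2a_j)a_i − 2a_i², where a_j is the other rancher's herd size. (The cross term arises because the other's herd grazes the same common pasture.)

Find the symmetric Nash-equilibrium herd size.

Vega's payoff is (51 − 2a_R)a_V − 2a_V².
∂π/∂a_V = 51 − 2a_R − 4a_V = 0, so a_V = 12.75 − 0.5a_R.
Setting a_V = a_R in the reaction function: a_V = 12.75 − 0.5a_V, so a_V = 12.75 / 1.5 = 8.5.

8.5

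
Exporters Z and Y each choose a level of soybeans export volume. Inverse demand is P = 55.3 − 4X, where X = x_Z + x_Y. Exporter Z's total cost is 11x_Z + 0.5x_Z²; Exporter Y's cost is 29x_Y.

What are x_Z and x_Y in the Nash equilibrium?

4.45, 1.0625

Exporter Z's profit: π = x_Z(55.3 − 4(x_Z + x_Y)) − 11x_Z − 0.5x_Z².
∂π/∂x_Z = 44.3 − 9x_Z − 4x_Y = 0, so x_Z = 443/90 − (4/9)x_Y.
For Y: ∂π/∂x_Y = 26.3 − 8x_Y − 4x_Z = 0 ⇒ x_Y = 3.2875 − 0.5x_Z.
Plugging x_Y into Z's best response: x_Z = 443/90 − (4/9)(3.2875 − 0.5x_Z) ⇒ (7/9)x_Z = 623/180, so x_Z = 4.45.
Then x_Y = 3.2875 − 0.5·4.45 = 1.0625.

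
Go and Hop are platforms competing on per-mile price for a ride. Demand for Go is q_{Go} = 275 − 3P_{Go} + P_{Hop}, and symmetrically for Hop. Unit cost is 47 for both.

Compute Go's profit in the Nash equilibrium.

Go's profit: π = (P_{Go} − 47)(275 − 3P_{Go} + P_{Hop}).
∂π/∂P_{Go} = 416 − 6P_{Go} + P_{Hop} = 0 ⇒ P_{Go} = 208/3 + (1/6)P_{Hop}.
The game is symmetric, so in equilibrium P_{Hop} = P_{Go}: the reaction function gives (5/6)P_{Go} = 208/3, hence P_{Go} = 83.2.
q_{Go} = 275 − 3·83.2 + 83.2 = 108.6.
Profit = (83.2 − 47)·108.6 = 3931.32.

3931.32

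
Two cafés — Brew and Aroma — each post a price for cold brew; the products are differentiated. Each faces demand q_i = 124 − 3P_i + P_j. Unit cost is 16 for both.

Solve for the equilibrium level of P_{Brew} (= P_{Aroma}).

34.4

Brew's profit: π = (P_{Brew} − 16)(124 − 3P_{Brew} + P_{Aroma}).
∂π/∂P_{Brew} = 172 − 6P_{Brew} + P_{Aroma} = 0 ⇒ P_{Brew} = 86/3 + (1/6)P_{Aroma}.
Setting P_{Brew} = P_{Aroma} in the reaction function: P_{Brew} = 86/3 + (1/6)P_{Brew}, so P_{Brew} = (86/3) / (5/6) = 34.4.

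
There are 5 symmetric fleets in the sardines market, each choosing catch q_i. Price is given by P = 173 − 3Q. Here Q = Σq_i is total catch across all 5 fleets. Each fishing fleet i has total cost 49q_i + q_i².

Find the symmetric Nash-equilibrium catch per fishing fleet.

A representative fishing fleet's profit is π_i = q_i(173 − 3Q) − 49q_i − q_i², with Q = q_i + Σ_{j≠i} q_j.
First-order condition: 124 − 8q_i − 3Σ_{j≠i} q_j = 0.
With identical fishing fleets, set every q_j = q: then 124 − 8q − 12q = 0, i.e. q = 124/20 = 6.2.

6.2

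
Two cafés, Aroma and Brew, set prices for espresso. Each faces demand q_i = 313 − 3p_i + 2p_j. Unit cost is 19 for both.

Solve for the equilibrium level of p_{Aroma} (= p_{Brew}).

Aroma's profit: π = (p_{Aroma} − 19)(313 − 3p_{Aroma} + 2p_{Brew}).
∂π/∂p_{Aroma} = 370 − 6p_{Aroma} + 2p_{Brew} = 0 ⇒ p_{Aroma} = 185/3 + (1/3)p_{Brew}.
Setting p_{Aroma} = p_{Brew} in the reaction function: p_{Aroma} = 185/3 + (1/3)p_{Aroma}, so p_{Aroma} = (185/3) / (2/3) = 92.5.

92.5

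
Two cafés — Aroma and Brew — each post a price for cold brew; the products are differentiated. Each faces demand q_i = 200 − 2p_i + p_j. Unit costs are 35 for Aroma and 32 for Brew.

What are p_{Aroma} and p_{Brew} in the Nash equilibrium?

89.6, 88.4

Aroma's profit: π = (p_{Aroma} − 35)(200 − 2p_{Aroma} + p_{Brew}).
∂π/∂p_{Aroma} = 270 − 4p_{Aroma} + p_{Brew} = 0 ⇒ p_{Aroma} = 67.5 + 0.25p_{Brew}.
Similarly p_{Brew} = 66 + 0.25p_{Aroma}.
Solving the two reaction functions simultaneously: (1 − (0.25)(0.25))p_{Aroma} = 67.5 + 0.25·66, so 0.9375p_{Aroma} = 84 and p_{Aroma} = 89.6.
Then p_{Brew} = 66 + 0.25·89.6 = 88.4.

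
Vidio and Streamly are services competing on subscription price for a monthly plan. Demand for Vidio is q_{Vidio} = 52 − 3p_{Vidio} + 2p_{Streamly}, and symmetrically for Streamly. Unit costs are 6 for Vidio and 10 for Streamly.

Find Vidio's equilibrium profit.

Vidio's profit: π = (p_{Vidio} − 6)(52 − 3p_{Vidio} + 2p_{Streamly}).
∂π/∂p_{Vidio} = 70 − 6p_{Vidio} + 2p_{Streamly} = 0 ⇒ p_{Vidio} = 35/3 + (1/3)p_{Streamly}.
Similarly p_{Streamly} = 41/3 + (1/3)p_{Vidio}.
Solving the two reaction functions simultaneously: (1 − (1/3)(1/3))p_{Vidio} = 35/3 + (1/3)·(41/3), so (8/9)p_{Vidio} = 146/9 and p_{Vidio} = 18.25.
Then p_{Streamly} = 41/3 + (1/3)·18.25 = 19.75.
q_{Vidio} = 52 − 3·18.25 + 2·19.75 = 36.75.
Profit = (18.25 − 6)·36.75 = 450.1875.

450.1875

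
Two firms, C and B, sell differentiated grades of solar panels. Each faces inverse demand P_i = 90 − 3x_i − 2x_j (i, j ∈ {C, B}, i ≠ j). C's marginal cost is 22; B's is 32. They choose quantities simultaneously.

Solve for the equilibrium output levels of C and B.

9.125, 6.625

Firm C's profit: π = x_C(90 − 3x_C − 2x_B) − 22x_C.
∂π/∂x_C = 68 − 6x_C − 2x_B = 0 ⇒ x_C = 34/3 − (1/3)x_B.
Similarly x_B = 29/3 − (1/3)x_C.
Substituting the second reaction function into the first: x_C = 34/3 − (1/3)(29/3 − (1/3)x_C), which gives (8/9)x_C = 73/9 ⇒ x_C = 9.125.
Then x_B = 29/3 − (1/3)·9.125 = 6.625.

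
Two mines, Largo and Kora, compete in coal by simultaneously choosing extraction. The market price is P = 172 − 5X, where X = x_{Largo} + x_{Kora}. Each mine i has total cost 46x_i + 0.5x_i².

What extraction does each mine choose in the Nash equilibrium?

Mine Largo's profit: π = x_{Largo}(172 − 5(x_{Largo} + x_{Kora})) − 46x_{Largo} − 0.5x_{Largo}².
∂π/∂x_{Largo} = 126 − 11x_{Largo} − 5x_{Kora} = 0, so x_{Largo} = 126/11 − (5/11)x_{Kora}.
By symmetry x_{Kora} = x_{Largo}; substituting into the reaction function, (16/11)x_{Largo} = 126/11 and x_{Largo} = 7.875.

7.875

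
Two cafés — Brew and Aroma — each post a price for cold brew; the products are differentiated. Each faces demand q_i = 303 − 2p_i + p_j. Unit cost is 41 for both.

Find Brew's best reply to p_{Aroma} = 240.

Brew's profit: π = (p_{Brew} − 41)(303 − 2p_{Brew} + p_{Aroma}).
∂π/∂p_{Brew} = 385 − 4p_{Brew} + p_{Aroma} = 0 ⇒ p_{Brew} = 96.25 + 0.25p_{Aroma}.
At p_{Aroma} = 240: p_{Brew} = 96.25 + 0.25·240 = 156.25.

156.25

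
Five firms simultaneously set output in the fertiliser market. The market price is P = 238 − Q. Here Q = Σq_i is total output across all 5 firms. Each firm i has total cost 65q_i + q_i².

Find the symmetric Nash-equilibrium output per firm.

A representative firm's profit is π_i = q_i(238 − Q) − 65q_i − q_i², with Q = q_i + Σ_{j≠i} q_j.
First-order condition: 173 − 4q_i − Σ_{j≠i} q_j = 0.
Imposing symmetry (q_j = q for all j) turns Σ_{j≠i} q_j into 4q, so 173 = 8q and q = 21.625.

21.625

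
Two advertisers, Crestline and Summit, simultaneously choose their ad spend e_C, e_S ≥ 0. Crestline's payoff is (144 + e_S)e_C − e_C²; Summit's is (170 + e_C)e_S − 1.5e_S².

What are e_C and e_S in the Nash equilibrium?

Expanding Crestline's payoff: 144e_C + e_Se_C − e_C².
∂π/∂e_C = 144 + e_S − 2e_C = 0, so e_C = 72 + 0.5e_S.
Likewise for Summit: e_S = 170/3 + (1/3)e_C.
Solving the two reaction functions simultaneously: (1 − (0.5)(1/3))e_C = 72 + 0.5·(170/3), so (5/6)e_C = 301/3 and e_C = 120.4.
Then e_S = 170/3 + (1/3)·120.4 = 96.8.

120.4, 96.8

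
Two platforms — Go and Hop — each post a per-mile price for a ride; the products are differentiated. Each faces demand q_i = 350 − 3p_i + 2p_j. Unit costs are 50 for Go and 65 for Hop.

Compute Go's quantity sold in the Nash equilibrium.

Go's profit: π = (p_{Go} − 50)(350 − 3p_{Go} + 2p_{Hop}).
∂π/∂p_{Go} = 500 − 6p_{Go} + 2p_{Hop} = 0 ⇒ p_{Go} = 250/3 + (1/3)p_{Hop}.
Similarly p_{Hop} = 545/6 + (1/3)p_{Go}.
Solving the two reaction functions simultaneously: (1 − (1/3)(1/3))p_{Go} = 250/3 + (1/3)·(545/6), so (8/9)p_{Go} = 2045/18 and p_{Go} = 127.8125.
Then p_{Hop} = 545/6 + (1/3)·127.8125 = 133.4375.
q_{Go} = 350 − 3·127.8125 + 2·133.4375 = 233.4375.

233.4375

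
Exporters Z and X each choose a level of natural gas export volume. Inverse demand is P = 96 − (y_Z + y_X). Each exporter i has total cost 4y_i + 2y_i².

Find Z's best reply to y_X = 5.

14.5

Exporter Z's profit: π = y_Z(96 − (y_Z + y_X)) − 4y_Z − 2y_Z².
∂π/∂y_Z = 92 − 6y_Z − y_X = 0, so y_Z = 46/3 − (1/6)y_X.
At y_X = 5: y_Z = 46/3 − (1/6)·5 = 14.5.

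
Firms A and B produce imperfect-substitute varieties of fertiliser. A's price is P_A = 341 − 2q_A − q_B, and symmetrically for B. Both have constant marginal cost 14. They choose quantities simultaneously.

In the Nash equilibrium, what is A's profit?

8554.32

Firm A's profit: π = q_A(341 − 2q_A − q_B) − 14q_A.
∂π/∂q_A = 327 − 4q_A − q_B = 0 ⇒ q_A = 81.75 − 0.25q_B.
The game is symmetric, so in equilibrium q_B = q_A: the reaction function gives 1.25q_A = 81.75, hence q_A = 65.4.
P_A = 341 − 2·65.4 − 65.4 = 144.8.
Profit = (144.8 − 14)·65.4 = 8554.32.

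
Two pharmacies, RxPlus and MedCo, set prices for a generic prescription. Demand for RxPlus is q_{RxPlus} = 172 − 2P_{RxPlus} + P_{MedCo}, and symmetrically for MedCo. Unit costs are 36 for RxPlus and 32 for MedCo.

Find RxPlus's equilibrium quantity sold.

89.6

RxPlus's profit: π = (P_{RxPlus} − 36)(172 − 2P_{RxPlus} + P_{MedCo}).
∂π/∂P_{RxPlus} = 244 − 4P_{RxPlus} + P_{MedCo} = 0 ⇒ P_{RxPlus} = 61 + 0.25P_{MedCo}.
Similarly P_{MedCo} = 59 + 0.25P_{RxPlus}.
Solving the two reaction functions simultaneously: (1 − (0.25)(0.25))P_{RxPlus} = 61 + 0.25·59, so 0.9375P_{RxPlus} = 75.75 and P_{RxPlus} = 80.8.
Then P_{MedCo} = 59 + 0.25·80.8 = 79.2.
q_{RxPlus} = 172 − 2·80.8 + 79.2 = 89.6.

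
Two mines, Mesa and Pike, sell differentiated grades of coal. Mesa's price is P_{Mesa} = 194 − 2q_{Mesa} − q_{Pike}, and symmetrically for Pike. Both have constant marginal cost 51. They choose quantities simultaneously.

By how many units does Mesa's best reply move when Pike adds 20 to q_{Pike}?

Mine Mesa's profit: π = q_{Mesa}(194 − 2q_{Mesa} − q_{Pike}) − 51q_{Mesa}.
∂π/∂q_{Mesa} = 143 − 4q_{Mesa} − q_{Pike} = 0 ⇒ q_{Mesa} = 35.75 − 0.25q_{Pike}.
The reaction-function slope is −0.25, so a 20-unit rise in q_{Pike} moves q_{Mesa} by −0.25 × 20 = −5. Mesa's best response falls — the actions are strategic substitutes.

-5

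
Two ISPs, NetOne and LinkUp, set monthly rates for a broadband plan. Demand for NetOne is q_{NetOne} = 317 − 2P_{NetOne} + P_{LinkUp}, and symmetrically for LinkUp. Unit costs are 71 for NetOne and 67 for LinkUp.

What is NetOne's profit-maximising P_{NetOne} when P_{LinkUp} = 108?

NetOne's profit: π = (P_{NetOne} − 71)(317 − 2P_{NetOne} + P_{LinkUp}).
∂π/∂P_{NetOne} = 459 − 4P_{NetOne} + P_{LinkUp} = 0 ⇒ P_{NetOne} = 114.75 + 0.25P_{LinkUp}.
At P_{LinkUp} = 108: P_{NetOne} = 114.75 + 0.25·108 = 141.75.

141.75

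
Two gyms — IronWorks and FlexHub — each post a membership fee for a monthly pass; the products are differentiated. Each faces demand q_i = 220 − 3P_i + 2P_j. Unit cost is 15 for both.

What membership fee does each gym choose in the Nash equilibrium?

66.25

IronWorks's profit: π = (P_{IronWorks} − 15)(220 − 3P_{IronWorks} + 2P_{FlexHub}).
∂π/∂P_{IronWorks} = 265 − 6P_{IronWorks} + 2P_{FlexHub} = 0 ⇒ P_{IronWorks} = 265/6 + (1/3)P_{FlexHub}.
Setting P_{IronWorks} = P_{FlexHub} in the reaction function: P_{IronWorks} = 265/6 + (1/3)P_{IronWorks}, so P_{IronWorks} = (265/6) / (2/3) = 66.25.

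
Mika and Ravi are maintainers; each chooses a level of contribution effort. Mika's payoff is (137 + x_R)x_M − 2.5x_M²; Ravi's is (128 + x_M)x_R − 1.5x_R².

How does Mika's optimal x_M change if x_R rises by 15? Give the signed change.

3

Expanding Mika's payoff: 137x_M + x_Rx_M − 2.5x_M².
∂π/∂x_M = 137 + x_R − 5x_M = 0, so x_M = 27.4 + 0.2x_R.
The reaction-function slope is 0.2, so a 15-unit rise in x_R moves x_M by 0.2 × 15 = 3. Mika's best response rises — the actions are strategic complements.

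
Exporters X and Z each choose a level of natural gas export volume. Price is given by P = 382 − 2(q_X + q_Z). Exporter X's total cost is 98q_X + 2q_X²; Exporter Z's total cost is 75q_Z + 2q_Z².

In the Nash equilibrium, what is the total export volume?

Exporter X's profit: π = q_X(382 − 2(q_X + q_Z)) − 98q_X − 2q_X².
∂π/∂q_X = 284 − 8q_X − 2q_Z = 0, so q_X = 35.5 − 0.25q_Z.
By the same steps for Z: q_Z = 38.375 − 0.25q_X.
Solving the two reaction functions simultaneously: (1 − (−0.25)(−0.25))q_X = 35.5 − 0.25·38.375, so 0.9375q_X = 829/32 and q_X = 829/30.
Then q_Z = 38.375 − 0.25·(829/30) = 472/15.
Total export volume: 829/30 + 472/15 = 59.1.

59.1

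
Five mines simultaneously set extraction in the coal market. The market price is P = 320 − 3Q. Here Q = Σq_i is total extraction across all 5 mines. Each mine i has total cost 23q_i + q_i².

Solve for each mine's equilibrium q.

A representative mine's profit is π_i = q_i(320 − 3Q) − 23q_i − q_i², with Q = q_i + Σ_{j≠i} q_j.
First-order condition: 297 − 8q_i − 3Σ_{j≠i} q_j = 0.
In a symmetric equilibrium every mine chooses the same q, so Σ_{j≠i} q_j = 4q. The condition becomes 297 − 20q = 0, giving q = 297/20 = 14.85.

14.85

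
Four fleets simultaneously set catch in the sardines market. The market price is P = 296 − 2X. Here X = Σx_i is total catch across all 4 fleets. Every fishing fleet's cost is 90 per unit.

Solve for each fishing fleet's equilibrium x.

20.6

A representative fishing fleet's profit is π_i = x_i(296 − 2X) − 90x_i, with X = x_i + Σ_{j≠i} x_j.
First-order condition: 206 − 4x_i − 2Σ_{j≠i} x_j = 0.
Imposing symmetry (x_j = x for all j) turns Σ_{j≠i} x_j into 3x, so 206 = 10x and x = 20.6.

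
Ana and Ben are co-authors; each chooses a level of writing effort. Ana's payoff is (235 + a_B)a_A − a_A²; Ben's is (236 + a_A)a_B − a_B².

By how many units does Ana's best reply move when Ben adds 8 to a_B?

4

Expanding Ana's payoff: 235a_A + a_Ba_A − a_A².
∂π/∂a_A = 235 + a_B − 2a_A = 0, so a_A = 117.5 + 0.5a_B.
The reaction-function slope is 0.5, so an 8-unit rise in a_B moves a_A by 0.5 × 8 = 4. Ana's best response rises — the actions are strategic complements.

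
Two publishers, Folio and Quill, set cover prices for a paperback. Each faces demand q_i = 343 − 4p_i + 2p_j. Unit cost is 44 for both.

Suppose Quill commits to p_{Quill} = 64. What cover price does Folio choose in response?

Folio's profit: π = (p_{Folio} − 44)(343 − 4p_{Folio} + 2p_{Quill}).
∂π/∂p_{Folio} = 519 − 8p_{Folio} + 2p_{Quill} = 0 ⇒ p_{Folio} = 64.875 + 0.25p_{Quill}.
At p_{Quill} = 64: p_{Folio} = 64.875 + 0.25·64 = 80.875.

80.875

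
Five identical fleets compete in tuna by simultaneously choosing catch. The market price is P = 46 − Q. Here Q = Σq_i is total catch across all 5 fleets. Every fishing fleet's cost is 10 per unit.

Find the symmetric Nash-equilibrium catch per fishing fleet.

A representative fishing fleet's profit is π_i = q_i(46 − Q) − 10q_i, with Q = q_i + Σ_{j≠i} q_j.
First-order condition: 36 − 2q_i − Σ_{j≠i} q_j = 0.
With identical fishing fleets, set every q_j = q: then 36 − 2q − 4q = 0, i.e. q = 36/6 = 6.

6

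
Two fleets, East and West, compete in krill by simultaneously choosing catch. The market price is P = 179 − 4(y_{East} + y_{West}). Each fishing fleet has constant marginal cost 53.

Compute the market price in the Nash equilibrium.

Fishing fleet East's profit: π = y_{East}(179 − 4(y_{East} + y_{West})) − 53y_{East}.
∂π/∂y_{East} = 126 − 8y_{East} − 4y_{West} = 0, so y_{East} = 15.75 − 0.5y_{West}.
Setting y_{East} = y_{West} in the reaction function: y_{East} = 15.75 − 0.5y_{East}, so y_{East} = 15.75 / 1.5 = 10.5.
Equilibrium price: P = 179 − 4·21 = 95.

95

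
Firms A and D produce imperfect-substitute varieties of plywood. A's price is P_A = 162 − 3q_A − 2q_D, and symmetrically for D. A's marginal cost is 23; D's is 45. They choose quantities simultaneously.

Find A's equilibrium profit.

Firm A's profit: π = q_A(162 − 3q_A − 2q_D) − 23q_A.
∂π/∂q_A = 139 − 6q_A − 2q_D = 0 ⇒ q_A = 139/6 − (1/3)q_D.
Similarly q_D = 19.5 − (1/3)q_A.
Plugging q_D into A's best response: q_A = 139/6 − (1/3)(19.5 − (1/3)q_A) ⇒ (8/9)q_A = 50/3, so q_A = 18.75.
Then q_D = 19.5 − (1/3)·18.75 = 13.25.
P_A = 162 − 3·18.75 − 2·13.25 = 79.25.
Profit = (79.25 − 23)·18.75 = 1054.6875.

1054.6875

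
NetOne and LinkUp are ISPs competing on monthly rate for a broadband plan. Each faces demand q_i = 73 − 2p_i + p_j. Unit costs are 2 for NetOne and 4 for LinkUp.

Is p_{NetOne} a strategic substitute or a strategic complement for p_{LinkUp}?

NetOne's profit: π = (p_{NetOne} − 2)(73 − 2p_{NetOne} + p_{LinkUp}).
∂π/∂p_{NetOne} = 77 − 4p_{NetOne} + p_{LinkUp} = 0 ⇒ p_{NetOne} = 19.25 + 0.25p_{LinkUp}.
The best-response slope dp_{NetOne}/dp_{LinkUp} = 0.25 > 0: the reaction function is upward-sloping, so the choices are strategic complements.

strategic complements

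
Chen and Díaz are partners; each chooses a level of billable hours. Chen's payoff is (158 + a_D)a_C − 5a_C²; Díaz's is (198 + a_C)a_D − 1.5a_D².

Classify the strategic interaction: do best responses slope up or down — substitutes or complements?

Expanding Chen's payoff: 158a_C + a_Da_C − 5a_C².
∂π/∂a_C = 158 + a_D − 10a_C = 0, so a_C = 15.8 + 0.1a_D.
The best-response slope da_C/da_D = 0.1 > 0: the reaction function is upward-sloping, so the choices are strategic complements.

strategic complements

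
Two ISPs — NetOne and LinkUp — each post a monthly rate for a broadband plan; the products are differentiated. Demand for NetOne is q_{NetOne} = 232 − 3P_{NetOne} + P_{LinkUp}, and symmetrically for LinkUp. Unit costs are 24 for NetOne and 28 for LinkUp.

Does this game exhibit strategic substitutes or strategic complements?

strategic complements

NetOne's profit: π = (P_{NetOne} − 24)(232 − 3P_{NetOne} + P_{LinkUp}).
∂π/∂P_{NetOne} = 304 − 6P_{NetOne} + P_{LinkUp} = 0 ⇒ P_{NetOne} = 152/3 + (1/6)P_{LinkUp}.
The best-response slope dP_{NetOne}/dP_{LinkUp} = 1/6 > 0: the reaction function is upward-sloping, so the choices are strategic complements.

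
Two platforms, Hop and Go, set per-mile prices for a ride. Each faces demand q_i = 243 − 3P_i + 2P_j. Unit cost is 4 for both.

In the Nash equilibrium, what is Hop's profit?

Hop's profit: π = (P_{Hop} − 4)(243 − 3P_{Hop} + 2P_{Go}).
∂π/∂P_{Hop} = 255 − 6P_{Hop} + 2P_{Go} = 0 ⇒ P_{Hop} = 42.5 + (1/3)P_{Go}.
By symmetry P_{Go} = P_{Hop}; substituting into the reaction function, (2/3)P_{Hop} = 42.5 and P_{Hop} = 63.75.
q_{Hop} = 243 − 3·63.75 + 2·63.75 = 179.25.
Profit = (63.75 − 4)·179.25 = 10710.1875.

10710.1875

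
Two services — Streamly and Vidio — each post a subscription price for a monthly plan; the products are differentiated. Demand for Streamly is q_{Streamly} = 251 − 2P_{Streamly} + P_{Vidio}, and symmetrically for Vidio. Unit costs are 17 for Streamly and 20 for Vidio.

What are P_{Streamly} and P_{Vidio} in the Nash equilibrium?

95.4, 96.6

Streamly's profit: π = (P_{Streamly} − 17)(251 − 2P_{Streamly} + P_{Vidio}).
∂π/∂P_{Streamly} = 285 − 4P_{Streamly} + P_{Vidio} = 0 ⇒ P_{Streamly} = 71.25 + 0.25P_{Vidio}.
Similarly P_{Vidio} = 72.75 + 0.25P_{Streamly}.
Substituting the second reaction function into the first: P_{Streamly} = 71.25 + 0.25(72.75 + 0.25P_{Streamly}), which gives 0.9375P_{Streamly} = 89.4375 ⇒ P_{Streamly} = 95.4.
Then P_{Vidio} = 72.75 + 0.25·95.4 = 96.6.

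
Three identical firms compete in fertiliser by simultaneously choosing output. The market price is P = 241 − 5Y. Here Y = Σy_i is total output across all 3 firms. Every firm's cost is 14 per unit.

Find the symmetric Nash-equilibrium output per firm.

A representative firm's profit is π_i = y_i(241 − 5Y) − 14y_i, with Y = y_i + Σ_{j≠i} y_j.
First-order condition: 227 − 10y_i − 5Σ_{j≠i} y_j = 0.
With identical firms, set every y_j = y: then 227 − 10y − 10y = 0, i.e. y = 227/20 = 11.35.

11.35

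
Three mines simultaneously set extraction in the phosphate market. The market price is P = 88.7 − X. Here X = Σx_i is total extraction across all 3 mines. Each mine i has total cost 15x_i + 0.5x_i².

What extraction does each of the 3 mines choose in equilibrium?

14.74

A representative mine's profit is π_i = x_i(88.7 − X) − 15x_i − 0.5x_i², with X = x_i + Σ_{j≠i} x_j.
First-order condition: 73.7 − 3x_i − Σ_{j≠i} x_j = 0.
With identical mines, set every x_j = x: then 73.7 − 3x − 2x = 0, i.e. x = 73.7/5 = 14.74.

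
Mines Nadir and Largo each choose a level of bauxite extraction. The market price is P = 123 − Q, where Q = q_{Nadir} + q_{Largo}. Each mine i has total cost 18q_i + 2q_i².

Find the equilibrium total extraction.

30

Mine Nadir's profit: π = q_{Nadir}(123 − (q_{Nadir} + q_{Largo})) − 18q_{Nadir} − 2q_{Nadir}².
∂π/∂q_{Nadir} = 105 − 6q_{Nadir} − q_{Largo} = 0, so q_{Nadir} = 17.5 − (1/6)q_{Largo}.
The game is symmetric, so in equilibrium q_{Largo} = q_{Nadir}: the reaction function gives (7/6)q_{Nadir} = 17.5, hence q_{Nadir} = 15.
Total extraction: 15 + 15 = 30.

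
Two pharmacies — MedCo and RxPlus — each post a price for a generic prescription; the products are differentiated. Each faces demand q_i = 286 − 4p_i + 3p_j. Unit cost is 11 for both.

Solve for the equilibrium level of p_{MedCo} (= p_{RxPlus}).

MedCo's profit: π = (p_{MedCo} − 11)(286 − 4p_{MedCo} + 3p_{RxPlus}).
∂π/∂p_{MedCo} = 330 − 8p_{MedCo} + 3p_{RxPlus} = 0 ⇒ p_{MedCo} = 41.25 + 0.375p_{RxPlus}.
The game is symmetric, so in equilibrium p_{RxPlus} = p_{MedCo}: the reaction function gives 0.625p_{MedCo} = 41.25, hence p_{MedCo} = 66.

66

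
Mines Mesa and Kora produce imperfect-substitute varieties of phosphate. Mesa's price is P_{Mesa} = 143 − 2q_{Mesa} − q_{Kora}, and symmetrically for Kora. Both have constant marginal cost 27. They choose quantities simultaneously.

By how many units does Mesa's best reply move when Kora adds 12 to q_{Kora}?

-3

Mine Mesa's profit: π = q_{Mesa}(143 − 2q_{Mesa} − q_{Kora}) − 27q_{Mesa}.
∂π/∂q_{Mesa} = 116 − 4q_{Mesa} − q_{Kora} = 0 ⇒ q_{Mesa} = 29 − 0.25q_{Kora}.
The reaction-function slope is −0.25, so a 12-unit rise in q_{Kora} moves q_{Mesa} by −0.25 × 12 = −3. Mesa's best response falls — the actions are strategic substitutes.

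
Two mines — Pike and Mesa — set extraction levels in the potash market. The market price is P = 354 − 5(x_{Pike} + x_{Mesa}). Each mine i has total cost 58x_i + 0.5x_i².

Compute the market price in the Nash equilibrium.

169

Mine Pike's profit: π = x_{Pike}(354 − 5(x_{Pike} + x_{Mesa})) − 58x_{Pike} − 0.5x_{Pike}².
∂π/∂x_{Pike} = 296 − 11x_{Pike} − 5x_{Mesa} = 0, so x_{Pike} = 296/11 − (5/11)x_{Mesa}.
By symmetry x_{Mesa} = x_{Pike}; substituting into the reaction function, (16/11)x_{Pike} = 296/11 and x_{Pike} = 18.5.
Equilibrium price: P = 354 − 5·37 = 169.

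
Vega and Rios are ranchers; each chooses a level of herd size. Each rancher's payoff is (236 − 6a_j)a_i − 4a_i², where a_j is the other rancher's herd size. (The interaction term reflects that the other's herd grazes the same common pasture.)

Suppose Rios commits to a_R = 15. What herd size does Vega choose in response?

Vega's payoff is (236 − 6a_R)a_V − 4a_V².
∂π/∂a_V = 236 − 6a_R − 8a_V = 0, so a_V = 29.5 − 0.75a_R.
At a_R = 15: a_V = 29.5 − 0.75·15 = 18.25.

18.25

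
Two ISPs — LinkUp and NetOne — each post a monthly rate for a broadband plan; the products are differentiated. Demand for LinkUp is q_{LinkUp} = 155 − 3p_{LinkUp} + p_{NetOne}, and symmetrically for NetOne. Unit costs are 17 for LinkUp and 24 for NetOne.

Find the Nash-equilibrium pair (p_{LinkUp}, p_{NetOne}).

41.8, 44.8

LinkUp's profit: π = (p_{LinkUp} − 17)(155 − 3p_{LinkUp} + p_{NetOne}).
∂π/∂p_{LinkUp} = 206 − 6p_{LinkUp} + p_{NetOne} = 0 ⇒ p_{LinkUp} = 103/3 + (1/6)p_{NetOne}.
Similarly p_{NetOne} = 227/6 + (1/6)p_{LinkUp}.
Plugging p_{NetOne} into LinkUp's best response: p_{LinkUp} = 103/3 + (1/6)(227/6 + (1/6)p_{LinkUp}) ⇒ (35/36)p_{LinkUp} = 1463/36, so p_{LinkUp} = 41.8.
Then p_{NetOne} = 227/6 + (1/6)·41.8 = 44.8.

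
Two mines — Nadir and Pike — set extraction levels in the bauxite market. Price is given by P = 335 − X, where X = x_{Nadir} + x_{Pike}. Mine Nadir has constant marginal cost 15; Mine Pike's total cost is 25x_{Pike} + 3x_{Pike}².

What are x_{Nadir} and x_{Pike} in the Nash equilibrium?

Mine Nadir's profit: π = x_{Nadir}(335 − (x_{Nadir} + x_{Pike})) − 15x_{Nadir}.
∂π/∂x_{Nadir} = 320 − 2x_{Nadir} − x_{Pike} = 0, so x_{Nadir} = 160 − 0.5x_{Pike}.
For Pike: ∂π/∂x_{Pike} = 310 − 8x_{Pike} − x_{Nadir} = 0 ⇒ x_{Pike} = 38.75 − 0.125x_{Nadir}.
Plugging x_{Pike} into Nadir's best response: x_{Nadir} = 160 − 0.5(38.75 − 0.125x_{Nadir}) ⇒ 0.9375x_{Nadir} = 140.625, so x_{Nadir} = 150.
Then x_{Pike} = 38.75 − 0.125·150 = 20.

150, 20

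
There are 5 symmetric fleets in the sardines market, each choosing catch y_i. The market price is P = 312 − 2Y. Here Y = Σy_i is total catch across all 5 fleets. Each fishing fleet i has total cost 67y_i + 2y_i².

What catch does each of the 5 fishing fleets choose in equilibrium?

15.3125

A representative fishing fleet's profit is π_i = y_i(312 − 2Y) − 67y_i − 2y_i², with Y = y_i + Σ_{j≠i} y_j.
First-order condition: 245 − 8y_i − 2Σ_{j≠i} y_j = 0.
In a symmetric equilibrium every fishing fleet chooses the same y, so Σ_{j≠i} y_j = 4y. The condition becomes 245 − 16y = 0, giving y = 245/16 = 15.3125.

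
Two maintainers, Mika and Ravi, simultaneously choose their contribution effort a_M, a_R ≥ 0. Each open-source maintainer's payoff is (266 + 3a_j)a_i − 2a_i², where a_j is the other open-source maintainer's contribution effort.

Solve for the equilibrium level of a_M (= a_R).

266

Mika's payoff is (266 + 3a_R)a_M − 2a_M².
∂π/∂a_M = 266 + 3a_R − 4a_M = 0, so a_M = 66.5 + 0.75a_R.
Setting a_M = a_R in the reaction function: a_M = 66.5 + 0.75a_M, so a_M = 66.5 / 0.25 = 266.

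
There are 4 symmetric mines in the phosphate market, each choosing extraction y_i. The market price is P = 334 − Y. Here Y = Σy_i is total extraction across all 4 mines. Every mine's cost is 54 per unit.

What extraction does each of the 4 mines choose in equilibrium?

A representative mine's profit is π_i = y_i(334 − Y) − 54y_i, with Y = y_i + Σ_{j≠i} y_j.
First-order condition: 280 − 2y_i − Σ_{j≠i} y_j = 0.
Imposing symmetry (y_j = y for all j) turns Σ_{j≠i} y_j into 3y, so 280 = 5y and y = 56.

56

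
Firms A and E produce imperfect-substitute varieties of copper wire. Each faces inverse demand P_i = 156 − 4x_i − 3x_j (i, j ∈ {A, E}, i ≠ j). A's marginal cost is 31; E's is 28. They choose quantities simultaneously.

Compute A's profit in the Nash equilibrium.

Firm A's profit: π = x_A(156 − 4x_A − 3x_E) − 31x_A.
∂π/∂x_A = 125 − 8x_A − 3x_E = 0 ⇒ x_A = 15.625 − 0.375x_E.
Similarly x_E = 16 − 0.375x_A.
Plugging x_E into A's best response: x_A = 15.625 − 0.375(16 − 0.375x_A) ⇒ (55/64)x_A = 9.625, so x_A = 11.2.
Then x_E = 16 − 0.375·11.2 = 11.8.
P_A = 156 − 4·11.2 − 3·11.8 = 75.8.
Profit = (75.8 − 31)·11.2 = 501.76.

501.76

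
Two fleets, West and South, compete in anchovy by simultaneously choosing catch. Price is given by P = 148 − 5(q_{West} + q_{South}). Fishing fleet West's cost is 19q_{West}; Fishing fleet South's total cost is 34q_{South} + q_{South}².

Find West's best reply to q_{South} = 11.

Fishing fleet West's profit: π = q_{West}(148 − 5(q_{West} + q_{South})) − 19q_{West}.
∂π/∂q_{West} = 129 − 10q_{West} − 5q_{South} = 0, so q_{West} = 12.9 − 0.5q_{South}.
At q_{South} = 11: q_{West} = 12.9 − 0.5·11 = 7.4.

7.4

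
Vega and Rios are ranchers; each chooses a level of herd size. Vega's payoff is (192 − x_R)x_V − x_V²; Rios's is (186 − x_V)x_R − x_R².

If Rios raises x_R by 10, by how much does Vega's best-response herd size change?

Expanding Vega's payoff: 192x_V − x_Rx_V − x_V².
∂π/∂x_V = 192 − x_R − 2x_V = 0, so x_V = 96 − 0.5x_R.
The reaction-function slope is −0.5, so a 10-unit rise in x_R moves x_V by −0.5 × 10 = −5. Vega's best response falls — the actions are strategic substitutes.

-5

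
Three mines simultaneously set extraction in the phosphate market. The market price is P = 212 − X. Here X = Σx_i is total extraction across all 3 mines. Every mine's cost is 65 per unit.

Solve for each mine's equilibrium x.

A representative mine's profit is π_i = x_i(212 − X) − 65x_i, with X = x_i + Σ_{j≠i} x_j.
First-order condition: 147 − 2x_i − Σ_{j≠i} x_j = 0.
With identical mines, set every x_j = x: then 147 − 2x − 2x = 0, i.e. x = 147/4 = 36.75.

36.75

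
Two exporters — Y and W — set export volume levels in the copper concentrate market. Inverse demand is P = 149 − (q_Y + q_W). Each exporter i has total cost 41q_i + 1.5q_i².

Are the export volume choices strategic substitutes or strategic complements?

Exporter Y's profit: π = q_Y(149 − (q_Y + q_W)) − 41q_Y − 1.5q_Y².
∂π/∂q_Y = 108 − 5q_Y − q_W = 0, so q_Y = 21.6 − 0.2q_W.
The best-response slope dq_Y/dq_W = −0.2 < 0: the reaction function is downward-sloping, so the choices are strategic substitutes.

strategic substitutes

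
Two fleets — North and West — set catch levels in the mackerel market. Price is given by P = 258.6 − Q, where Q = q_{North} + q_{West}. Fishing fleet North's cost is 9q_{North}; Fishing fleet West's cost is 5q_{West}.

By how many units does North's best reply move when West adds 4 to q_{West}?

-2

Fishing fleet North's profit: π = q_{North}(258.6 − (q_{North} + q_{West})) − 9q_{North}.
∂π/∂q_{North} = 249.6 − 2q_{North} − q_{West} = 0, so q_{North} = 124.8 − 0.5q_{West}.
The reaction-function slope is −0.5, so a 4-unit rise in q_{West} moves q_{North} by −0.5 × 4 = −2. North's best response falls — the actions are strategic substitutes.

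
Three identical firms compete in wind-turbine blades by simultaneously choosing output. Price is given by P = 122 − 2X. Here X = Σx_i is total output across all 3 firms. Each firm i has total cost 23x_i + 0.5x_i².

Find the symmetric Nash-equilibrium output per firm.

11

A representative firm's profit is π_i = x_i(122 − 2X) − 23x_i − 0.5x_i², with X = x_i + Σ_{j≠i} x_j.
First-order condition: 99 − 5x_i − 2Σ_{j≠i} x_j = 0.
Imposing symmetry (x_j = x for all j) turns Σ_{j≠i} x_j into 2x, so 99 = 9x and x = 11.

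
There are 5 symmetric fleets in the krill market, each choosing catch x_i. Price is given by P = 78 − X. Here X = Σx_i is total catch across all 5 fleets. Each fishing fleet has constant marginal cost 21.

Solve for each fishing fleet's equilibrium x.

9.5

A representative fishing fleet's profit is π_i = x_i(78 − X) − 21x_i, with X = x_i + Σ_{j≠i} x_j.
First-order condition: 57 − 2x_i − Σ_{j≠i} x_j = 0.
With identical fishing fleets, set every x_j = x: then 57 − 2x − 4x = 0, i.e. x = 57/6 = 9.5.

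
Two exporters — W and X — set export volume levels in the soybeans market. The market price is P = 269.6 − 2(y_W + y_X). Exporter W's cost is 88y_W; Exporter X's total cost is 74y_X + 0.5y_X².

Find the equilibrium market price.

Exporter W's profit: π = y_W(269.6 − 2(y_W + y_X)) − 88y_W.
∂π/∂y_W = 181.6 − 4y_W − 2y_X = 0, so y_W = 45.4 − 0.5y_X.
For X: ∂π/∂y_X = 195.6 − 5y_X − 2y_W = 0 ⇒ y_X = 39.12 − 0.4y_W.
Substituting the second reaction function into the first: y_W = 45.4 − 0.5(39.12 − 0.4y_W), which gives 0.8y_W = 25.84 ⇒ y_W = 32.3.
Then y_X = 39.12 − 0.4·32.3 = 26.2.
Equilibrium price: P = 269.6 − 2·58.5 = 152.6.

152.6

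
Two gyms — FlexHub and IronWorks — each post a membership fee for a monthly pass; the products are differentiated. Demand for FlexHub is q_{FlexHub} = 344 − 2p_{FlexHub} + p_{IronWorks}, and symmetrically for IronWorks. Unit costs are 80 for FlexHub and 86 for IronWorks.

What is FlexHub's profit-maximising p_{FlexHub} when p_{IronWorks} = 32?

134

FlexHub's profit: π = (p_{FlexHub} − 80)(344 − 2p_{FlexHub} + p_{IronWorks}).
∂π/∂p_{FlexHub} = 504 − 4p_{FlexHub} + p_{IronWorks} = 0 ⇒ p_{FlexHub} = 126 + 0.25p_{IronWorks}.
At p_{IronWorks} = 32: p_{FlexHub} = 126 + 0.25·32 = 134.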